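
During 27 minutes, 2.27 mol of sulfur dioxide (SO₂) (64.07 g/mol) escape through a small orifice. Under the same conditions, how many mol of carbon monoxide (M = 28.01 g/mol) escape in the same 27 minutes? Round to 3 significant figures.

3.43 mol

Using Graham's law: rate_CO/rate_SO₂ = √(M_SO₂/M_CO) = √(64.07/28.01) = √2.287 = 1.512.
So the amount for CO is 2.27 × 1.512 = 3.43 mol.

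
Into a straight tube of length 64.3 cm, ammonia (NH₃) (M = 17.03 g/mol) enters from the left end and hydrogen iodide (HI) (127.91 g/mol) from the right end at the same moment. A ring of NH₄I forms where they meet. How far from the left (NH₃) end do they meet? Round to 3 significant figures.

Graham's law gives d_NH₃/d_HI = rate_NH₃/rate_HI = √(M_HI/M_NH₃) = √(127.91/17.03) = 2.741.
With d_NH₃ + d_HI = 64.3 cm, d_HI = 64.3/(1 + 2.741) = 17.19 cm.
d_NH₃ = 64.3 − 17.19 = 47.1 cm.

47.1 cm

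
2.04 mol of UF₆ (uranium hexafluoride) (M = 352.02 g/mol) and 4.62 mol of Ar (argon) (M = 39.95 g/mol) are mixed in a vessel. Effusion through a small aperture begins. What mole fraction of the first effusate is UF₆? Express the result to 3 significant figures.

Each component's effusion rate ∝ (its partial pressure)·(1/√M) ∝ n_i/√M_i.
Mole fraction of UF₆ in the effusate = (n_UF₆/√M_UF₆) / (n_UF₆/√M_UF₆ + n_Ar/√M_Ar)
= (2.04/√352.02) / (2.04/√352.02 + 4.62/√39.95) = 0.1087/(0.1087 + 0.7309) = 0.129.

0.129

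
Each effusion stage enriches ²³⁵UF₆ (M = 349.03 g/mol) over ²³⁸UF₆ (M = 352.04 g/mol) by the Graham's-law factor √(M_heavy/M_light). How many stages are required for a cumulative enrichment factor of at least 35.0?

829

With α = √(352.04/349.03) per stage, ln α = ½ ln(1.00862) = 0.004293.
Need α^N ≥ 35.0 ⇒ N ≥ ln(35.0) / ln α = 3.555 / 0.004293 = 828.08.
Minimum whole number of stages: N = 829.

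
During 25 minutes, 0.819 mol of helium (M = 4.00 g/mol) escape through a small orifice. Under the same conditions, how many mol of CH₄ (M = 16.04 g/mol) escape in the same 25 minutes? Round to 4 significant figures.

By Graham's law, rate_CH₄/rate_He = √(M_He/M_CH₄) = √(4.00/16.04) = √0.2494 = 0.4994.
So the amount for CH₄ is 0.819 × 0.4994 = 0.4090 mol.

0.4090 mol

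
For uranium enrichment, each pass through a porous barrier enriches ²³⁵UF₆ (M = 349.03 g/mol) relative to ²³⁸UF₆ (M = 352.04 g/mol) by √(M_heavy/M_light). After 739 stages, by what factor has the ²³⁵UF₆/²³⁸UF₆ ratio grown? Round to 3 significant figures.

23.9

The single-stage factor is √(M_heavy/M_light), so 739 stages give [√(352.04/349.03)]^739 = (352.04/349.03)^(739/2).
= 1.00862^(739/2) = 23.9.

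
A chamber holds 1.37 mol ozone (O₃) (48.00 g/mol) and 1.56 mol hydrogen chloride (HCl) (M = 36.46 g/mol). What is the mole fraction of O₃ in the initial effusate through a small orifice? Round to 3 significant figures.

0.434

Effusion rate of each component ∝ n_i/√M_i (partial pressure × 1/√M).
x_O₃(eff) = (n_O₃/√M_O₃) / (n_O₃/√M_O₃ + n_HCl/√M_HCl)
= (1.37/√48.00) / (1.37/√48.00 + 1.56/√36.46) = 0.1977/(0.1977 + 0.2584) = 0.434.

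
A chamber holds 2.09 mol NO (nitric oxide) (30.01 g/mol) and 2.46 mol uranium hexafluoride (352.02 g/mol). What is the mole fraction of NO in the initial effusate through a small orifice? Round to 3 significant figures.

0.744

Effusion rate of each component ∝ n_i/√M_i (partial pressure × 1/√M).
So x_NO in the escaping gas = (n_NO/√M_NO) / Σ(n_i/√M_i)
= (2.09/√30.01) / (2.09/√30.01 + 2.46/√352.02) = 0.3815/(0.3815 + 0.1311) = 0.744.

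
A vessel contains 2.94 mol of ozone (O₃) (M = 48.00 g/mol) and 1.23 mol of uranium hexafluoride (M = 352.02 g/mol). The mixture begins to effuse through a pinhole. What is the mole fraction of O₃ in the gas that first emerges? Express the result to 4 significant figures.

0.8662

The effusion rate of species i is ∝ p_i/√M_i ∝ n_i/√M_i.
So x_O₃ in the escaping gas = (n_O₃/√M_O₃) / Σ(n_i/√M_i)
= (2.94/√48.00) / (2.94/√48.00 + 1.23/√352.02) = 0.4244/(0.4244 + 0.06556) = 0.8662.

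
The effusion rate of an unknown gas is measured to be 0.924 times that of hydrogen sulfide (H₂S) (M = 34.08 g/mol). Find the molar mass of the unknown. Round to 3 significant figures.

Using Graham's law: rate_X/rate_H₂S = √(M_H₂S/M_X).
0.924 = √(34.08/M_X)
M_X = 34.08 / 0.924² = 34.08 / 0.8538 = 39.9 g/mol

39.9 g/mol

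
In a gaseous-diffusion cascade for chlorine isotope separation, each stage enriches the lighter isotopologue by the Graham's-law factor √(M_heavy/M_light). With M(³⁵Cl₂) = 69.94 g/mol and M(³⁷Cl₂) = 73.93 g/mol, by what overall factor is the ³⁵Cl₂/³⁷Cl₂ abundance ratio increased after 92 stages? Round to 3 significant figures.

12.8

Each stage multiplies the ratio by α = √(73.93/69.94), so after 92 stages the overall factor is α^92 = (73.93/69.94)^(92/2).
= 1.05705^46 = 12.8.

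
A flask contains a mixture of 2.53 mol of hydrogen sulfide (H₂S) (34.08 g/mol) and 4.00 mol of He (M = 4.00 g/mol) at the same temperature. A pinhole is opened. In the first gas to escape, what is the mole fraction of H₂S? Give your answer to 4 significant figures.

0.1781

Rate_i ∝ x_i/√M_i (Graham's law weighted by mole fraction), so the effusate composition follows n_i/√M_i.
x_H₂S(eff) = (n_H₂S/√M_H₂S) / (n_H₂S/√M_H₂S + n_He/√M_He)
= (2.53/√34.08) / (2.53/√34.08 + 4.00/√4.00) = 0.4334/(0.4334 + 2.000) = 0.1781.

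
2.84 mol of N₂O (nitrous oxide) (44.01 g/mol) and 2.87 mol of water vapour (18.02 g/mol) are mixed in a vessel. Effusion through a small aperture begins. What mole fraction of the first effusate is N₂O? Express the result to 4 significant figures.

0.3877

Each component's effusion rate ∝ (its partial pressure)·(1/√M) ∝ n_i/√M_i.
So x_N₂O in the escaping gas = (n_N₂O/√M_N₂O) / Σ(n_i/√M_i)
= (2.84/√44.01) / (2.84/√44.01 + 2.87/√18.02) = 0.4281/(0.4281 + 0.6761) = 0.3877.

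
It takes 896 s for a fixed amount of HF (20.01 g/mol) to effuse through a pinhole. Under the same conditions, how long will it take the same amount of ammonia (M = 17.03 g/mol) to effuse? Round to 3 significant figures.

827 s

By Graham's law, t_NH₃/t_HF = √(M_NH₃/M_HF) = √(17.03/20.01) = √0.8511 = 0.9225.
So the time for NH₃ is 896 × 0.9225 = 827 s.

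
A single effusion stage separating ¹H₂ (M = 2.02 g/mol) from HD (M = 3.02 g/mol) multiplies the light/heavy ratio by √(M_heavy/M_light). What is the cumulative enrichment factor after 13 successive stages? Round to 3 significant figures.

13.7

After 13 stages the ratio has grown by (√(3.02/2.02))^13 = (3.02/2.02)^(13/2).
= 1.49505^(13/2) = 13.7.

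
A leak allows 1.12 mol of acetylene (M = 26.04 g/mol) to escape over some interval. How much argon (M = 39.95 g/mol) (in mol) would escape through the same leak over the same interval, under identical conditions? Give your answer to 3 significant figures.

Since effusion rate ∝ 1/√M, rate_Ar/rate_C₂H₂ = √(M_C₂H₂/M_Ar) = √(26.04/39.95) = √0.6518 = 0.8074.
So the amount for Ar is 1.12 × 0.8074 = 0.904 mol.

0.904 mol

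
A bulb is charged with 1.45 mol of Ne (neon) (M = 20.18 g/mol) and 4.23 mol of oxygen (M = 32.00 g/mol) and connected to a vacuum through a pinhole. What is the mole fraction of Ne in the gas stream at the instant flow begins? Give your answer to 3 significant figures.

0.302

Rate_i ∝ x_i/√M_i (Graham's law weighted by mole fraction), so the effusate composition follows n_i/√M_i.
x_Ne(eff) = (n_Ne/√M_Ne) / (n_Ne/√M_Ne + n_O₂/√M_O₂)
= (1.45/√20.18) / (1.45/√20.18 + 4.23/√32.00) = 0.3228/(0.3228 + 0.7478) = 0.302.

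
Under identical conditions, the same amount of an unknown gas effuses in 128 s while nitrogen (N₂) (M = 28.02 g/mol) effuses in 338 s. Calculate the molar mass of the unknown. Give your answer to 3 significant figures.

From Graham's law, t_X/t_N₂ = √(M_X/M_N₂).
128/338 = 0.3787 = √(M_X/28.02)
M_X = 28.02 × 0.3787² = 28.02 × 0.1434 = 4.02 g/mol

4.02 g/mol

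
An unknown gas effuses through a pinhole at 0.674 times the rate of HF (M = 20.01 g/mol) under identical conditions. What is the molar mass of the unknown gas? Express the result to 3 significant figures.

Since effusion rate ∝ 1/√M, rate_X/rate_HF = √(M_HF/M_X).
0.674 = √(20.01/M_X)
M_X = 20.01 / 0.674² = 20.01 / 0.4543 = 44.0 g/mol

44.0 g/mol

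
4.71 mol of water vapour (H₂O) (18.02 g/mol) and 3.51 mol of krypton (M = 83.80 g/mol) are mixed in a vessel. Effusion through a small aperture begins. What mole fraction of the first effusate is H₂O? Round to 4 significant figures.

0.7432

The effusion rate of species i is ∝ p_i/√M_i ∝ n_i/√M_i.
Mole fraction of H₂O in the effusate = (n_H₂O/√M_H₂O) / (n_H₂O/√M_H₂O + n_Kr/√M_Kr)
= (4.71/√18.02) / (4.71/√18.02 + 3.51/√83.80) = 1.110/(1.110 + 0.3834) = 0.7432.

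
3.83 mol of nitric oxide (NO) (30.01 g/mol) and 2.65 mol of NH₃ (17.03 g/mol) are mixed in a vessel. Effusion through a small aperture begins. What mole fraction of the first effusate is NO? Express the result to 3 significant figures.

Each component's effusion rate ∝ (its partial pressure)·(1/√M) ∝ n_i/√M_i.
x_NO(eff) = (n_NO/√M_NO) / (n_NO/√M_NO + n_NH₃/√M_NH₃)
= (3.83/√30.01) / (3.83/√30.01 + 2.65/√17.03) = 0.6991/(0.6991 + 0.6422) = 0.521.

0.521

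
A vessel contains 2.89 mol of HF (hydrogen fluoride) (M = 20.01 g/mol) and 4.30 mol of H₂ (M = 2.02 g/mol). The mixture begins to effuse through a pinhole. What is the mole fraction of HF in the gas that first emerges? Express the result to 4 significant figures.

0.1760

The effusion rate of species i is ∝ p_i/√M_i ∝ n_i/√M_i.
Mole fraction of HF in the effusate = (n_HF/√M_HF) / (n_HF/√M_HF + n_H₂/√M_H₂)
= (2.89/√20.01) / (2.89/√20.01 + 4.30/√2.02) = 0.6461/(0.6461 + 3.025) = 0.1760.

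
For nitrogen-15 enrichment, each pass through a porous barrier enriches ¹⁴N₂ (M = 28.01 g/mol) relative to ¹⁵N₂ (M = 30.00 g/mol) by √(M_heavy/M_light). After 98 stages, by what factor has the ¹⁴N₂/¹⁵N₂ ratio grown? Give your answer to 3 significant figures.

28.9

Each stage multiplies the ratio by α = √(30.00/28.01), so after 98 stages the overall factor is α^98 = (30.00/28.01)^(98/2).
= 1.07105^49 = 28.9.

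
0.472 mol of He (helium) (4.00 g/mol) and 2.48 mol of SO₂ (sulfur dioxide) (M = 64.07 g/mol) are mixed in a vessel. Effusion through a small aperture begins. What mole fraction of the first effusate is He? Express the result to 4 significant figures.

0.4324

The effusion rate of species i is ∝ p_i/√M_i ∝ n_i/√M_i.
So x_He in the escaping gas = (n_He/√M_He) / Σ(n_i/√M_i)
= (0.472/√4.00) / (0.472/√4.00 + 2.48/√64.07) = 0.2360/(0.2360 + 0.3098) = 0.4324.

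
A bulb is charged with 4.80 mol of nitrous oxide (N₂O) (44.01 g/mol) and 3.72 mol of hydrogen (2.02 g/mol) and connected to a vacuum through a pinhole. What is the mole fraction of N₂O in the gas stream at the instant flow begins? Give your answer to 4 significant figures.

0.2166

Rate_i ∝ x_i/√M_i (Graham's law weighted by mole fraction), so the effusate composition follows n_i/√M_i.
Mole fraction of N₂O in the effusate = (n_N₂O/√M_N₂O) / (n_N₂O/√M_N₂O + n_H₂/√M_H₂)
= (4.80/√44.01) / (4.80/√44.01 + 3.72/√2.02) = 0.7235/(0.7235 + 2.617) = 0.2166.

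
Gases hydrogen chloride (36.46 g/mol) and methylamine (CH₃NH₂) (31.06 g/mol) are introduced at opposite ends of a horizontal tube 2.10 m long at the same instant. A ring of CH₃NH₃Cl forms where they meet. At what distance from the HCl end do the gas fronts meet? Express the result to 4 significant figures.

1.008 m

The fronts meet when d_HCl + d_CH₃NH₂ = L with d_HCl/d_CH₃NH₂ = √(M_CH₃NH₂/M_HCl) (Graham's law). Here √(M_CH₃NH₂/M_HCl) = √(31.06/36.46) = 0.9230.
With d_HCl + d_CH₃NH₂ = 2.10 m, d_CH₃NH₂ = 2.10/(1 + 0.9230) = 1.092 m.
d_HCl = 2.10 − 1.092 = 1.008 m.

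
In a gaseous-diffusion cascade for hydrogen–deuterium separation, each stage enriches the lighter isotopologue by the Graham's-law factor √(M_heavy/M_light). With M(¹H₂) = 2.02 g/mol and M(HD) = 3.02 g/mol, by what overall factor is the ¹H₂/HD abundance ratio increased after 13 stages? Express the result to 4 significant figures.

13.65

After 13 stages the ratio has grown by (√(3.02/2.02))^13 = (3.02/2.02)^(13/2).
= 1.49505^(13/2) = 13.65.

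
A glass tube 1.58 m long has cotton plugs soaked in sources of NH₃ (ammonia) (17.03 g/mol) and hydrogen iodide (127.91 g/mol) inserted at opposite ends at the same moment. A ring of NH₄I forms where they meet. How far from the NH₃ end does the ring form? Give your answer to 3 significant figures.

1.16 m

In equal time, each gas travels a distance ∝ its rate ∝ 1/√M, so d_NH₃/d_HI = √(M_HI/M_NH₃) = √(127.91/17.03) = 2.741.
With d_NH₃ + d_HI = 1.58 m, d_HI = 1.58/(1 + 2.741) = 0.4224 m.
d_NH₃ = 1.58 − 0.4224 = 1.16 m.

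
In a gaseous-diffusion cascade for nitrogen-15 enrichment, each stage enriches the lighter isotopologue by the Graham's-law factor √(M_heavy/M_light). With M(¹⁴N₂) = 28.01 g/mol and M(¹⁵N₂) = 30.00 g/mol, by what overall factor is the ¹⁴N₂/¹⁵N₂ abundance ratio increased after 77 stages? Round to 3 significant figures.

14.0

Each stage multiplies the ratio by α = √(30.00/28.01), so after 77 stages the overall factor is α^77 = (30.00/28.01)^(77/2).
= 1.07105^(77/2) = 14.0.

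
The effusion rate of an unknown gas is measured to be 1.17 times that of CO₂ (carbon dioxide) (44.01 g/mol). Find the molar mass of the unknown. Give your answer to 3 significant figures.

32.1 g/mol

By Graham's law, rate_X/rate_CO₂ = √(M_CO₂/M_X).
1.17 = √(44.01/M_X)
M_X = 44.01 / 1.17² = 44.01 / 1.369 = 32.1 g/mol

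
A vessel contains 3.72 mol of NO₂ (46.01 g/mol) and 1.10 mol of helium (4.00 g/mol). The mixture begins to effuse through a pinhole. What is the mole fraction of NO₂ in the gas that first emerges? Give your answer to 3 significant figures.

0.499

The effusion rate of species i is ∝ p_i/√M_i ∝ n_i/√M_i.
So x_NO₂ in the escaping gas = (n_NO₂/√M_NO₂) / Σ(n_i/√M_i)
= (3.72/√46.01) / (3.72/√46.01 + 1.10/√4.00) = 0.5484/(0.5484 + 0.5500) = 0.499.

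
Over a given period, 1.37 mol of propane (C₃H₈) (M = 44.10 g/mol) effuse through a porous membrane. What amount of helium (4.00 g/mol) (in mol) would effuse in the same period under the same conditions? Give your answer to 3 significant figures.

4.55 mol

By Graham's law, rate_He/rate_C₃H₈ = √(M_C₃H₈/M_He) = √(44.10/4.00) = √11.03 = 3.320.
So the amount for He is 1.37 × 3.320 = 4.55 mol.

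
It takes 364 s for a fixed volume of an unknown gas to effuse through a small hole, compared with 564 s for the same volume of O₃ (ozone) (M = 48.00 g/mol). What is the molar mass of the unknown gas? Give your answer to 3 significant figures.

20.0 g/mol

Using Graham's law: t_X/t_O₃ = √(M_X/M_O₃).
364/564 = 0.6454 = √(M_X/48.00)
M_X = 48.00 × 0.6454² = 48.00 × 0.4165 = 20.0 g/mol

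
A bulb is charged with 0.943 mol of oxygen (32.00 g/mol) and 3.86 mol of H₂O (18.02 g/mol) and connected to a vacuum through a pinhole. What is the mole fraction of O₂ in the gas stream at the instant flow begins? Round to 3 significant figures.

Effusion rate of each component ∝ n_i/√M_i (partial pressure × 1/√M).
x_O₂(eff) = (n_O₂/√M_O₂) / (n_O₂/√M_O₂ + n_H₂O/√M_H₂O)
= (0.943/√32.00) / (0.943/√32.00 + 3.86/√18.02) = 0.1667/(0.1667 + 0.9093) = 0.155.

0.155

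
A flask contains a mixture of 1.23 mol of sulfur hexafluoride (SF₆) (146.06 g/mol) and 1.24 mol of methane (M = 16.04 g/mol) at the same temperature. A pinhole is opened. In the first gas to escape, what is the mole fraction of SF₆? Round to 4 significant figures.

0.2474

Rate_i ∝ x_i/√M_i (Graham's law weighted by mole fraction), so the effusate composition follows n_i/√M_i.
Mole fraction of SF₆ in the effusate = (n_SF₆/√M_SF₆) / (n_SF₆/√M_SF₆ + n_CH₄/√M_CH₄)
= (1.23/√146.06) / (1.23/√146.06 + 1.24/√16.04) = 0.1018/(0.1018 + 0.3096) = 0.2474.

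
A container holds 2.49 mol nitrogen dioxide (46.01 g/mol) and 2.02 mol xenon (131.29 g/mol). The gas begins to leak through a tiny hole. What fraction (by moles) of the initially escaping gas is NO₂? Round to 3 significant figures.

Rate_i ∝ x_i/√M_i (Graham's law weighted by mole fraction), so the effusate composition follows n_i/√M_i.
Mole fraction of NO₂ in the effusate = (n_NO₂/√M_NO₂) / (n_NO₂/√M_NO₂ + n_Xe/√M_Xe)
= (2.49/√46.01) / (2.49/√46.01 + 2.02/√131.29) = 0.3671/(0.3671 + 0.1763) = 0.676.

0.676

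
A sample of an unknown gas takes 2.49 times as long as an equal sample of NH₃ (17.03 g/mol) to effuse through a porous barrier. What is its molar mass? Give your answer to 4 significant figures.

By Graham's law, t_X/t_NH₃ = √(M_X/M_NH₃).
2.49 = √(M_X/17.03)
M_X = 17.03 × 2.49² = 17.03 × 6.200 = 105.6 g/mol

105.6 g/mol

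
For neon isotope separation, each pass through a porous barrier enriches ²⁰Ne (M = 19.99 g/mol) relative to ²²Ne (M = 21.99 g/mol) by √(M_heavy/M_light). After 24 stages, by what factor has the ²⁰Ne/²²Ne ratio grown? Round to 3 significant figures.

The single-stage factor is √(M_heavy/M_light), so 24 stages give [√(21.99/19.99)]^24 = (21.99/19.99)^(24/2).
= 1.10005^12 = 3.14.

3.14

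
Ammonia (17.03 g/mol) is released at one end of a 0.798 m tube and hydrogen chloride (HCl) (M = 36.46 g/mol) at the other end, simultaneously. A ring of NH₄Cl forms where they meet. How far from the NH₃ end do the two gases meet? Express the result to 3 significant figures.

0.474 m

Graham's law gives d_NH₃/d_HCl = rate_NH₃/rate_HCl = √(M_HCl/M_NH₃) = √(36.46/17.03) = 1.463.
With d_NH₃ + d_HCl = 0.798 m, d_HCl = 0.798/(1 + 1.463) = 0.3240 m.
d_NH₃ = 0.798 − 0.3240 = 0.474 m.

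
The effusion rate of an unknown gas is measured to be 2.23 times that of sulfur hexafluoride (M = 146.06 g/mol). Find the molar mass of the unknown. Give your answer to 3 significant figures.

29.4 g/mol

Since effusion rate ∝ 1/√M, rate_X/rate_SF₆ = √(M_SF₆/M_X).
2.23 = √(146.06/M_X)
M_X = 146.06 / 2.23² = 146.06 / 4.973 = 29.4 g/mol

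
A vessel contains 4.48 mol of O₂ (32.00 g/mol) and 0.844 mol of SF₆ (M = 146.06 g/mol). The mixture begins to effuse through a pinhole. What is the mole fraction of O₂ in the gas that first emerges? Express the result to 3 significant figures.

0.919

Each component's effusion rate ∝ (its partial pressure)·(1/√M) ∝ n_i/√M_i.
Mole fraction of O₂ in the effusate = (n_O₂/√M_O₂) / (n_O₂/√M_O₂ + n_SF₆/√M_SF₆)
= (4.48/√32.00) / (4.48/√32.00 + 0.844/√146.06) = 0.7920/(0.7920 + 0.06984) = 0.919.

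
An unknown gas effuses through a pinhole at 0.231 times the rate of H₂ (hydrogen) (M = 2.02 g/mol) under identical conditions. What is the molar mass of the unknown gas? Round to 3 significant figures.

Using Graham's law: rate_X/rate_H₂ = √(M_H₂/M_X).
0.231 = √(2.02/M_X)
M_X = 2.02 / 0.231² = 2.02 / 0.05336 = 37.9 g/mol

37.9 g/mol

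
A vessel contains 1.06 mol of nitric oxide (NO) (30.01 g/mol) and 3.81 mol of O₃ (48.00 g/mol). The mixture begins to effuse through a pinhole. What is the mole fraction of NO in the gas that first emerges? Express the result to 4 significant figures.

The effusion rate of species i is ∝ p_i/√M_i ∝ n_i/√M_i.
Mole fraction of NO in the effusate = (n_NO/√M_NO) / (n_NO/√M_NO + n_O₃/√M_O₃)
= (1.06/√30.01) / (1.06/√30.01 + 3.81/√48.00) = 0.1935/(0.1935 + 0.5499) = 0.2603.

0.2603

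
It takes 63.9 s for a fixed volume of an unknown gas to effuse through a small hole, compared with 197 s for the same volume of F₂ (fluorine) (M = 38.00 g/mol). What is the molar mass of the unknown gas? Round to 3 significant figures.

Graham's law gives t_X/t_F₂ = √(M_X/M_F₂).
63.9/197 = 0.3244 = √(M_X/38.00)
M_X = 38.00 × 0.3244² = 38.00 × 0.1052 = 4.00 g/mol

4.00 g/mol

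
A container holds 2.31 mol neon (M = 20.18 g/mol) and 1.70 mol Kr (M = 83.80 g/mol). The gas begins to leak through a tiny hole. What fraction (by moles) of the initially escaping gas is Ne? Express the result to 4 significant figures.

Each component's effusion rate ∝ (its partial pressure)·(1/√M) ∝ n_i/√M_i.
So x_Ne in the escaping gas = (n_Ne/√M_Ne) / Σ(n_i/√M_i)
= (2.31/√20.18) / (2.31/√20.18 + 1.70/√83.80) = 0.5142/(0.5142 + 0.1857) = 0.7347.

0.7347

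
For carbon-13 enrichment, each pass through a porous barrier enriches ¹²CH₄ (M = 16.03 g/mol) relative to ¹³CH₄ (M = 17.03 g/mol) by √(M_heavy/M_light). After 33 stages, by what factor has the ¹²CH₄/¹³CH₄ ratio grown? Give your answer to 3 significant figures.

Each stage multiplies the ratio by α = √(17.03/16.03), so after 33 stages the overall factor is α^33 = (17.03/16.03)^(33/2).
= 1.06238^(33/2) = 2.71.

2.71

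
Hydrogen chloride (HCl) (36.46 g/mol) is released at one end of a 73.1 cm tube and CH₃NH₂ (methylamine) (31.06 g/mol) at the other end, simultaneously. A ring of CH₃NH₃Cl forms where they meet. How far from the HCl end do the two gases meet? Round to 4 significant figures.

35.09 cm

In equal time, each gas travels a distance ∝ its rate ∝ 1/√M, so d_HCl/d_CH₃NH₂ = √(M_CH₃NH₂/M_HCl) = √(31.06/36.46) = 0.9230.
With d_HCl + d_CH₃NH₂ = 73.1 cm, d_CH₃NH₂ = 73.1/(1 + 0.9230) = 38.01 cm.
d_HCl = 73.1 − 38.01 = 35.09 cm.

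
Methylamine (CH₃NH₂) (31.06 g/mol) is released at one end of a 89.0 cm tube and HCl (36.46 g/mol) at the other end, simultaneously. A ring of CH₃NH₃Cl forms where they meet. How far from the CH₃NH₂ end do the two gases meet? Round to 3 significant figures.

The fronts meet when d_CH₃NH₂ + d_HCl = L with d_CH₃NH₂/d_HCl = √(M_HCl/M_CH₃NH₂) (Graham's law). Here √(M_HCl/M_CH₃NH₂) = √(36.46/31.06) = 1.083.
With d_CH₃NH₂ + d_HCl = 89.0 cm, d_HCl = 89.0/(1 + 1.083) = 42.72 cm.
d_CH₃NH₂ = 89.0 − 42.72 = 46.3 cm.

46.3 cm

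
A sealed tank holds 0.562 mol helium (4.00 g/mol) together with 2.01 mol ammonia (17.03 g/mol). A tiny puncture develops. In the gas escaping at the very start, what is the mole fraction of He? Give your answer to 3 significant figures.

0.366

Rate_i ∝ x_i/√M_i (Graham's law weighted by mole fraction), so the effusate composition follows n_i/√M_i.
Mole fraction of He in the effusate = (n_He/√M_He) / (n_He/√M_He + n_NH₃/√M_NH₃)
= (0.562/√4.00) / (0.562/√4.00 + 2.01/√17.03) = 0.2810/(0.2810 + 0.4871) = 0.366.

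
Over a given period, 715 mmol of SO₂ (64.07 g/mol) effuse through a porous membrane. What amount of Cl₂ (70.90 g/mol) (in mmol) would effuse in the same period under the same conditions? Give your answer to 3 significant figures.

Since effusion rate ∝ 1/√M, rate_Cl₂/rate_SO₂ = √(M_SO₂/M_Cl₂) = √(64.07/70.90) = √0.9037 = 0.9506.
So the amount for Cl₂ is 715 × 0.9506 = 680 mmol.

680 mmol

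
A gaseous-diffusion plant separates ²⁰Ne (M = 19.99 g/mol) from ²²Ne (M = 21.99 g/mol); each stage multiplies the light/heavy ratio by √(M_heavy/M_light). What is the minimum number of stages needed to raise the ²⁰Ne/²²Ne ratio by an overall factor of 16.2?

Per stage α = (21.99/19.99)^(1/2) = 1.10005^0.5, giving ln α = 0.04768.
Need α^N ≥ 16.2 ⇒ N ≥ ln(16.2) / ln α = 2.785 / 0.04768 = 58.41.
So at least 59 stages are needed.

59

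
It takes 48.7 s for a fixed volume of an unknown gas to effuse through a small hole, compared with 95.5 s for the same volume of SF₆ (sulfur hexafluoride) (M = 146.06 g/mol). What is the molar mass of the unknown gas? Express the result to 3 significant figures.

By Graham's law, t_X/t_SF₆ = √(M_X/M_SF₆).
48.7/95.5 = 0.5099 = √(M_X/146.06)
M_X = 146.06 × 0.5099² = 146.06 × 0.2600 = 38.0 g/mol

38.0 g/mol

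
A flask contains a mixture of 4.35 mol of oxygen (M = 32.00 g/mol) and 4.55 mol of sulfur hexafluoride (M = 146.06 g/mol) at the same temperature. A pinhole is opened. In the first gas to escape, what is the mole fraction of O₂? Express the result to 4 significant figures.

Rate_i ∝ x_i/√M_i (Graham's law weighted by mole fraction), so the effusate composition follows n_i/√M_i.
So x_O₂ in the escaping gas = (n_O₂/√M_O₂) / Σ(n_i/√M_i)
= (4.35/√32.00) / (4.35/√32.00 + 4.55/√146.06) = 0.7690/(0.7690 + 0.3765) = 0.6713.

0.6713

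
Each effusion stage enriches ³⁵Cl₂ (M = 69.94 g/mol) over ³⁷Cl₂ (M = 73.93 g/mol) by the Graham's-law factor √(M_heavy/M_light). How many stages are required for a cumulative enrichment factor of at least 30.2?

With α = √(73.93/69.94) per stage, ln α = ½ ln(1.05705) = 0.02774.
Need α^N ≥ 30.2 ⇒ N ≥ ln(30.2) / ln α = 3.408 / 0.02774 = 122.85.
Rounding up, N = 123 stages.

123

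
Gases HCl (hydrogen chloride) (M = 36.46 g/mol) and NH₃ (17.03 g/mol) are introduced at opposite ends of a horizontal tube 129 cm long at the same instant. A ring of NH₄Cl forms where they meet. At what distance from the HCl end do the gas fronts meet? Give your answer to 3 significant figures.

In equal time, each gas travels a distance ∝ its rate ∝ 1/√M, so d_HCl/d_NH₃ = √(M_NH₃/M_HCl) = √(17.03/36.46) = 0.6834.
With d_HCl + d_NH₃ = 129 cm, d_NH₃ = 129/(1 + 0.6834) = 76.63 cm.
d_HCl = 129 − 76.63 = 52.4 cm.

52.4 cm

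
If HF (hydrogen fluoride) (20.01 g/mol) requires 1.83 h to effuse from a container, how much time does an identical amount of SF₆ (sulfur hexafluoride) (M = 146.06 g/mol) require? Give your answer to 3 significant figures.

4.94 h

By Graham's law, t_SF₆/t_HF = √(M_SF₆/M_HF) = √(146.06/20.01) = √7.299 = 2.702.
So the time for SF₆ is 1.83 × 2.702 = 4.94 h.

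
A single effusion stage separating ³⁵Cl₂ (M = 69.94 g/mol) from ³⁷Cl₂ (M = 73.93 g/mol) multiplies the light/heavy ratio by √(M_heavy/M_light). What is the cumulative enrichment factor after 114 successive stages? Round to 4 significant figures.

After 114 stages the ratio has grown by (√(73.93/69.94))^114 = (73.93/69.94)^(114/2).
= 1.05705^57 = 23.63.

23.63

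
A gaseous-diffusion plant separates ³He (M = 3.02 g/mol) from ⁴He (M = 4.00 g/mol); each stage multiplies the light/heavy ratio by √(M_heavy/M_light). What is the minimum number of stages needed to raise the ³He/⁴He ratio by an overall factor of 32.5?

Per stage α = (4.00/3.02)^(1/2) = 1.32450^0.5, giving ln α = 0.1405.
Need α^N ≥ 32.5 ⇒ N ≥ ln(32.5) / ln α = 3.481 / 0.1405 = 24.77.
Rounding up, N = 25 stages.

25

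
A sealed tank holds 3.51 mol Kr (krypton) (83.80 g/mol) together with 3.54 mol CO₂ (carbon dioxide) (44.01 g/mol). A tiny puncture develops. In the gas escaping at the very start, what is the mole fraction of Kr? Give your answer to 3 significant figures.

0.418

Effusion rate of each component ∝ n_i/√M_i (partial pressure × 1/√M).
x_Kr(eff) = (n_Kr/√M_Kr) / (n_Kr/√M_Kr + n_CO₂/√M_CO₂)
= (3.51/√83.80) / (3.51/√83.80 + 3.54/√44.01) = 0.3834/(0.3834 + 0.5336) = 0.418.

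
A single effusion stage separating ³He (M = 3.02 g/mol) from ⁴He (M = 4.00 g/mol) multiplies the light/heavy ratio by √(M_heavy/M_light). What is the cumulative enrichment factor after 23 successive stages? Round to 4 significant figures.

Each stage multiplies the ratio by α = √(4.00/3.02), so after 23 stages the overall factor is α^23 = (4.00/3.02)^(23/2).
= 1.32450^(23/2) = 25.33.

25.33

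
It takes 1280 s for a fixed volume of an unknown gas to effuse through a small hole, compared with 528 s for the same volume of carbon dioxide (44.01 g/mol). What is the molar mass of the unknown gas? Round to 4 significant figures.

258.6 g/mol

Since effusion rate ∝ 1/√M, t_X/t_CO₂ = √(M_X/M_CO₂).
1280/528 = 2.424 = √(M_X/44.01)
M_X = 44.01 × 2.424² = 44.01 × 5.877 = 258.6 g/mol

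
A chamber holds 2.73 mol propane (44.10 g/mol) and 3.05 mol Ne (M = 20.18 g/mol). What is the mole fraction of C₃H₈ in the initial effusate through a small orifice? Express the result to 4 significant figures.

Each component's effusion rate ∝ (its partial pressure)·(1/√M) ∝ n_i/√M_i.
x_C₃H₈(eff) = (n_C₃H₈/√M_C₃H₈) / (n_C₃H₈/√M_C₃H₈ + n_Ne/√M_Ne)
= (2.73/√44.10) / (2.73/√44.10 + 3.05/√20.18) = 0.4111/(0.4111 + 0.6790) = 0.3771.

0.3771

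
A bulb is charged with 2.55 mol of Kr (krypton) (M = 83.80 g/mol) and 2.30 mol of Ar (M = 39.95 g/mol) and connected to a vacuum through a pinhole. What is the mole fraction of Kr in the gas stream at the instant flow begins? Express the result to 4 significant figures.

Rate_i ∝ x_i/√M_i (Graham's law weighted by mole fraction), so the effusate composition follows n_i/√M_i.
Mole fraction of Kr in the effusate = (n_Kr/√M_Kr) / (n_Kr/√M_Kr + n_Ar/√M_Ar)
= (2.55/√83.80) / (2.55/√83.80 + 2.30/√39.95) = 0.2786/(0.2786 + 0.3639) = 0.4336.

0.4336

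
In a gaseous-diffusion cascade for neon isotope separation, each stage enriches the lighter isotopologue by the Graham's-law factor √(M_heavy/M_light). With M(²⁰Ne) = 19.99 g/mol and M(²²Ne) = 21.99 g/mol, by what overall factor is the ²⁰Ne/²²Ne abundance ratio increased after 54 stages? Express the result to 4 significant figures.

After 54 stages the ratio has grown by (√(21.99/19.99))^54 = (21.99/19.99)^(54/2).
= 1.10005^27 = 13.13.

13.13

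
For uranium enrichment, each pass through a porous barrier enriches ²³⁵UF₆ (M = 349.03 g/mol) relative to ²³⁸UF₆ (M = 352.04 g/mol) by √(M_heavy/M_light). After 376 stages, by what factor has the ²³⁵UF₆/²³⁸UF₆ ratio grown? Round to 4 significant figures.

5.025

Each stage multiplies the ratio by α = √(352.04/349.03), so after 376 stages the overall factor is α^376 = (352.04/349.03)^(376/2).
= 1.00862^188 = 5.025.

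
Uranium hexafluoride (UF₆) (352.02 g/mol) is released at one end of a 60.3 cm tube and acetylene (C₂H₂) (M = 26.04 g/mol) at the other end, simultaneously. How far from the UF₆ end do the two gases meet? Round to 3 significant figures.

Distances travelled in equal time are proportional to diffusion rates, so d_UF₆/d_C₂H₂ = √(M_C₂H₂/M_UF₆) = √(26.04/352.02) = 0.2720.
With d_UF₆ + d_C₂H₂ = 60.3 cm, d_C₂H₂ = 60.3/(1 + 0.2720) = 47.41 cm.
d_UF₆ = 60.3 − 47.41 = 12.9 cm.

12.9 cm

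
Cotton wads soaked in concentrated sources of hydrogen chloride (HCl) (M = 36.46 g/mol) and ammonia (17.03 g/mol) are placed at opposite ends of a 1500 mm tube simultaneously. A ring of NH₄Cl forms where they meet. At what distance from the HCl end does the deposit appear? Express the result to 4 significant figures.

In equal time, each gas travels a distance ∝ its rate ∝ 1/√M, so d_HCl/d_NH₃ = √(M_NH₃/M_HCl) = √(17.03/36.46) = 0.6834.
With d_HCl + d_NH₃ = 1500 mm, d_NH₃ = 1500/(1 + 0.6834) = 891.0 mm.
d_HCl = 1500 − 891.0 = 609.0 mm.

609.0 mm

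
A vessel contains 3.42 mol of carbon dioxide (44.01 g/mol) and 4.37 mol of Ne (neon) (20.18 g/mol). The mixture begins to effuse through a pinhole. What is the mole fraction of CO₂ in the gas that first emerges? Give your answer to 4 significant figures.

Each component's effusion rate ∝ (its partial pressure)·(1/√M) ∝ n_i/√M_i.
So x_CO₂ in the escaping gas = (n_CO₂/√M_CO₂) / Σ(n_i/√M_i)
= (3.42/√44.01) / (3.42/√44.01 + 4.37/√20.18) = 0.5155/(0.5155 + 0.9728) = 0.3464.

0.3464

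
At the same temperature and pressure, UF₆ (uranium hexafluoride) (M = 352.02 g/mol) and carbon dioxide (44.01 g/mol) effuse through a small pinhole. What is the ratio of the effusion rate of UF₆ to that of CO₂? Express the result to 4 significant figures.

0.3536

Using Graham's law: rate_UF₆/rate_CO₂ = √(M_CO₂/M_UF₆) = √(44.01/352.02) = √0.1250 = 0.3536.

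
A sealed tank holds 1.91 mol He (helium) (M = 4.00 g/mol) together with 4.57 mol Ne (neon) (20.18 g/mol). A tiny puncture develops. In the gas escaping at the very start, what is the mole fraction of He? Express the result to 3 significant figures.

0.484

Each component's effusion rate ∝ (its partial pressure)·(1/√M) ∝ n_i/√M_i.
Mole fraction of He in the effusate = (n_He/√M_He) / (n_He/√M_He + n_Ne/√M_Ne)
= (1.91/√4.00) / (1.91/√4.00 + 4.57/√20.18) = 0.9550/(0.9550 + 1.017) = 0.484.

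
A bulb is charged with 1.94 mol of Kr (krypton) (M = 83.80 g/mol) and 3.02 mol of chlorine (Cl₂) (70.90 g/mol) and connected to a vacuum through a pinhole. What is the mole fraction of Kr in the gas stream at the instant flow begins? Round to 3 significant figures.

Effusion rate of each component ∝ n_i/√M_i (partial pressure × 1/√M).
Mole fraction of Kr in the effusate = (n_Kr/√M_Kr) / (n_Kr/√M_Kr + n_Cl₂/√M_Cl₂)
= (1.94/√83.80) / (1.94/√83.80 + 3.02/√70.90) = 0.2119/(0.2119 + 0.3587) = 0.371.

0.371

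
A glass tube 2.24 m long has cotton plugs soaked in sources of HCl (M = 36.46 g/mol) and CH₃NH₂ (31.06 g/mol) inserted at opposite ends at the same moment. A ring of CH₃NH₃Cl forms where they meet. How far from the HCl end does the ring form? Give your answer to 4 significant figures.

1.075 m

The fronts meet when d_HCl + d_CH₃NH₂ = L with d_HCl/d_CH₃NH₂ = √(M_CH₃NH₂/M_HCl) (Graham's law). Here √(M_CH₃NH₂/M_HCl) = √(31.06/36.46) = 0.9230.
With d_HCl + d_CH₃NH₂ = 2.24 m, d_CH₃NH₂ = 2.24/(1 + 0.9230) = 1.165 m.
d_HCl = 2.24 − 1.165 = 1.075 m.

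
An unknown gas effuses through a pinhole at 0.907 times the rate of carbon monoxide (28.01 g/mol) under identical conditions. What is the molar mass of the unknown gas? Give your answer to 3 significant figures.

By Graham's law, rate_X/rate_CO = √(M_CO/M_X).
0.907 = √(28.01/M_X)
M_X = 28.01 / 0.907² = 28.01 / 0.8226 = 34.0 g/mol

34.0 g/mol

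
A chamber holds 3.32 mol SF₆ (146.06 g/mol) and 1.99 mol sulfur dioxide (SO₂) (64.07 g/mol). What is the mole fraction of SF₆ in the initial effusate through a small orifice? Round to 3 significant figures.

Effusion rate of each component ∝ n_i/√M_i (partial pressure × 1/√M).
So x_SF₆ in the escaping gas = (n_SF₆/√M_SF₆) / Σ(n_i/√M_i)
= (3.32/√146.06) / (3.32/√146.06 + 1.99/√64.07) = 0.2747/(0.2747 + 0.2486) = 0.525.

0.525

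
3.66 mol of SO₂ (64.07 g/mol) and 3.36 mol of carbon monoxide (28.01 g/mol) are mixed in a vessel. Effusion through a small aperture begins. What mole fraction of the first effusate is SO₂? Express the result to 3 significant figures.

0.419

Each component's effusion rate ∝ (its partial pressure)·(1/√M) ∝ n_i/√M_i.
x_SO₂(eff) = (n_SO₂/√M_SO₂) / (n_SO₂/√M_SO₂ + n_CO/√M_CO)
= (3.66/√64.07) / (3.66/√64.07 + 3.36/√28.01) = 0.4573/(0.4573 + 0.6349) = 0.419.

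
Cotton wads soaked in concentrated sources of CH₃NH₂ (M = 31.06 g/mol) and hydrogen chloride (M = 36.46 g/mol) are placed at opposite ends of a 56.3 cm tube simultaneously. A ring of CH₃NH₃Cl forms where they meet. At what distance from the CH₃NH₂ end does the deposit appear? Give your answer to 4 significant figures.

In equal time, each gas travels a distance ∝ its rate ∝ 1/√M, so d_CH₃NH₂/d_HCl = √(M_HCl/M_CH₃NH₂) = √(36.46/31.06) = 1.083.
With d_CH₃NH₂ + d_HCl = 56.3 cm, d_HCl = 56.3/(1 + 1.083) = 27.02 cm.
d_CH₃NH₂ = 56.3 − 27.02 = 29.28 cm.

29.28 cm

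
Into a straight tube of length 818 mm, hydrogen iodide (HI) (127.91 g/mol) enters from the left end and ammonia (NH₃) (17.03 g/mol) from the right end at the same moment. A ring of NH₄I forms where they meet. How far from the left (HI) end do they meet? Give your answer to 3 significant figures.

219 mm

In equal time, each gas travels a distance ∝ its rate ∝ 1/√M, so d_HI/d_NH₃ = √(M_NH₃/M_HI) = √(17.03/127.91) = 0.3649.
With d_HI + d_NH₃ = 818 mm, d_NH₃ = 818/(1 + 0.3649) = 599.3 mm.
d_HI = 818 − 599.3 = 219 mm.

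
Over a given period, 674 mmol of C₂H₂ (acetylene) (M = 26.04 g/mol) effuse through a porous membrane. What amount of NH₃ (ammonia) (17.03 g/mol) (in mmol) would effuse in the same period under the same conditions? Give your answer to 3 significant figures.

833 mmol

Using Graham's law: rate_NH₃/rate_C₂H₂ = √(M_C₂H₂/M_NH₃) = √(26.04/17.03) = √1.529 = 1.237.
So the amount for NH₃ is 674 × 1.237 = 833 mmol.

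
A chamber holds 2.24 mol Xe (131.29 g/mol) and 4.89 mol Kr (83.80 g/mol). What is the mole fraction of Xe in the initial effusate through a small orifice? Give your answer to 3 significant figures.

0.268

Rate_i ∝ x_i/√M_i (Graham's law weighted by mole fraction), so the effusate composition follows n_i/√M_i.
So x_Xe in the escaping gas = (n_Xe/√M_Xe) / Σ(n_i/√M_i)
= (2.24/√131.29) / (2.24/√131.29 + 4.89/√83.80) = 0.1955/(0.1955 + 0.5342) = 0.268.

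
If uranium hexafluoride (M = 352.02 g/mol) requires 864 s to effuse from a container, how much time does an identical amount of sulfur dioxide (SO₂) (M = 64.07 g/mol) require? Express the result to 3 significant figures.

By Graham's law, t_SO₂/t_UF₆ = √(M_SO₂/M_UF₆) = √(64.07/352.02) = √0.1820 = 0.4266.
So the time for SO₂ is 864 × 0.4266 = 369 s.

369 s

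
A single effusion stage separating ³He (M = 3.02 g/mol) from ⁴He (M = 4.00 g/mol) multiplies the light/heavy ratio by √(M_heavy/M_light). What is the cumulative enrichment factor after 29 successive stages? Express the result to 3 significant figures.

58.9

Each stage multiplies the ratio by α = √(4.00/3.02), so after 29 stages the overall factor is α^29 = (4.00/3.02)^(29/2).
= 1.32450^(29/2) = 58.9.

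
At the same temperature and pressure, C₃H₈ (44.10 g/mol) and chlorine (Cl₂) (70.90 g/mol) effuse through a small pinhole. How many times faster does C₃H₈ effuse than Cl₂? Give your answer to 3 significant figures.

1.27

Since effusion rate ∝ 1/√M, rate_C₃H₈/rate_Cl₂ = √(M_Cl₂/M_C₃H₈) = √(70.90/44.10) = √1.608 = 1.27.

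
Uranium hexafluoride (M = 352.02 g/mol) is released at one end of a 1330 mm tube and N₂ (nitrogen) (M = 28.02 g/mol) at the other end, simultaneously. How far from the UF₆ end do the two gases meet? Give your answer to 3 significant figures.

293 mm

Graham's law gives d_UF₆/d_N₂ = rate_UF₆/rate_N₂ = √(M_N₂/M_UF₆) = √(28.02/352.02) = 0.2821.
With d_UF₆ + d_N₂ = 1330 mm, d_N₂ = 1330/(1 + 0.2821) = 1037 mm.
d_UF₆ = 1330 − 1037 = 293 mm.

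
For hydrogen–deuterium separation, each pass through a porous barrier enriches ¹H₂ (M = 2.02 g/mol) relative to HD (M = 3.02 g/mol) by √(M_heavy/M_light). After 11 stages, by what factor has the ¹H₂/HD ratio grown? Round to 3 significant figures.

9.13

Each stage multiplies the ratio by α = √(3.02/2.02), so after 11 stages the overall factor is α^11 = (3.02/2.02)^(11/2).
= 1.49505^(11/2) = 9.13.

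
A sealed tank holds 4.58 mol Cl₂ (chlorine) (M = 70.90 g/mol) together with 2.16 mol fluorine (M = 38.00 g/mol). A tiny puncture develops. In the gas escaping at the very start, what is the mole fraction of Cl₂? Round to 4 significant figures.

0.6082

Each component's effusion rate ∝ (its partial pressure)·(1/√M) ∝ n_i/√M_i.
Mole fraction of Cl₂ in the effusate = (n_Cl₂/√M_Cl₂) / (n_Cl₂/√M_Cl₂ + n_F₂/√M_F₂)
= (4.58/√70.90) / (4.58/√70.90 + 2.16/√38.00) = 0.5439/(0.5439 + 0.3504) = 0.6082.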